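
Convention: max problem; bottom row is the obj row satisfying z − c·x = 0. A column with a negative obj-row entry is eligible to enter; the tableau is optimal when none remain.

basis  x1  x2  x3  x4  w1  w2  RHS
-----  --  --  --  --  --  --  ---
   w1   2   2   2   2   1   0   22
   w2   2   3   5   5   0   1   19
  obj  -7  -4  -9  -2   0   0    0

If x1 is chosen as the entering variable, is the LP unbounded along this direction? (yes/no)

Column x1 has positive entries in row(s) 1, 2, so the ratio test bounds it — not unbounded.

no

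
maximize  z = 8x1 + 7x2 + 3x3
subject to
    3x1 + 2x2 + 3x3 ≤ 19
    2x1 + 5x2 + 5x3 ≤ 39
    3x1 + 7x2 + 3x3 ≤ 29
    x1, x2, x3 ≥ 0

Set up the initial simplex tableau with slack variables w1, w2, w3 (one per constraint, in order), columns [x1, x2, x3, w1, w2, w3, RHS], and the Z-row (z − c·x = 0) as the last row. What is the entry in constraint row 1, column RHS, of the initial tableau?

The RHS of constraint 1 is b_1 = 19.

19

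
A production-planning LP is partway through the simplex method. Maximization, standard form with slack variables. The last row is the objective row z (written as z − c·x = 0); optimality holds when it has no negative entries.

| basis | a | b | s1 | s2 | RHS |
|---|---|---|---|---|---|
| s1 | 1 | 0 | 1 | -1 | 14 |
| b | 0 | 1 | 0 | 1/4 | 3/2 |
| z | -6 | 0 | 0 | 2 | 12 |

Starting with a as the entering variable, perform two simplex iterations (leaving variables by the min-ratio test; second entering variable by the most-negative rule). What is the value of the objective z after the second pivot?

Ratio test on column a — row 1: 14/1 = 14; row 2: entry 0 ≤ 0. Minimum is 14 at row 1 (s1 leaves); pivot element 1.
Pivot on row 1; the z-row RHS becomes 12 − (-6)·14 = 96.
Next entering variable (most negative z-row entry -4): s2.
Ratio test on column s2 — row 1: entry -1 ≤ 0; row 2: (3/2)/(1/4) = 6. Minimum is 6 at row 2 (b leaves); pivot element 1/4.
After the second pivot the z-row RHS is 96 − (-4)·6 = 120.

120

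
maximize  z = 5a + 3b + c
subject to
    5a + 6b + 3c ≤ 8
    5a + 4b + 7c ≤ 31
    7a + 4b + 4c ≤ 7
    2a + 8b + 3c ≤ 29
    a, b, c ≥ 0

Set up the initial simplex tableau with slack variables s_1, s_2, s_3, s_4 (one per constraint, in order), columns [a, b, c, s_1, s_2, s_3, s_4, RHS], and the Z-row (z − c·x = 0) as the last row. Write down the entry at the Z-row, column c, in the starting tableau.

-1

The Z-row carries the negated objective coefficients: the c entry is -1.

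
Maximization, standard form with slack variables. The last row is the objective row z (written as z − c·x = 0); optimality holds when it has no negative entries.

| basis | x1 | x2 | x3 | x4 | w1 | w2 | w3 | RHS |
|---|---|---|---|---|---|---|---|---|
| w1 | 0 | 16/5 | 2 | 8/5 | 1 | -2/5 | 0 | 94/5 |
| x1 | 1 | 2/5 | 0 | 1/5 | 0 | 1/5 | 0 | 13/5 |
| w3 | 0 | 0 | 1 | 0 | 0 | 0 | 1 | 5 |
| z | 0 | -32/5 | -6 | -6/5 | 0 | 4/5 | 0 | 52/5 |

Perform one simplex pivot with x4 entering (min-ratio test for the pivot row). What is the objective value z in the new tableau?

49/2

Ratio test on column x4 — row 1: (94/5)/(8/5) = 47/4; row 2: (13/5)/(1/5) = 13; row 3: entry 0 ≤ 0. Minimum is 47/4 at row 1 (w1 leaves); pivot element 8/5.
Pivot on row 1; the z-row RHS becomes 52/5 − (-6/5)·(47/4) = 49/2.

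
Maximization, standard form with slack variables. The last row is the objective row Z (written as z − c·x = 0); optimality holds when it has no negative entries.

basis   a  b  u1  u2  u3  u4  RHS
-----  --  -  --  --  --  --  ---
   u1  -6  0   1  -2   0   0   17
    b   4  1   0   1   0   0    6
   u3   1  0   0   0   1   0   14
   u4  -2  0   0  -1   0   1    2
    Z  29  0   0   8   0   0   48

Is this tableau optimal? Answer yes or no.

yes

Every Z-row coefficient is ≥ 0, so the tableau is optimal.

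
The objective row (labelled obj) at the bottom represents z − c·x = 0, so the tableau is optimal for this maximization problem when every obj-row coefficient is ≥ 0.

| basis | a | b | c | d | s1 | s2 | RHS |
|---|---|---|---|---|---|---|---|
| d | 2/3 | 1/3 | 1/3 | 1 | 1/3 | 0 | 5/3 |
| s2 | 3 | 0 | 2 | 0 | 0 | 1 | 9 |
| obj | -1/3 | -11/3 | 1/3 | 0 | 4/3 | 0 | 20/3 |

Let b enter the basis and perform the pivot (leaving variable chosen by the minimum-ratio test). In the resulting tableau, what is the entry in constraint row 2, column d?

Ratio test on column b — row 1: (5/3)/(1/3) = 5; row 2: entry 0 ≤ 0. Minimum is 5 at row 1 (d leaves); pivot element 1/3.
Divide row 1 by 1/3; eliminate column b from the other rows.
Row 2 update in column d: 0 − 0·3 = 0.

0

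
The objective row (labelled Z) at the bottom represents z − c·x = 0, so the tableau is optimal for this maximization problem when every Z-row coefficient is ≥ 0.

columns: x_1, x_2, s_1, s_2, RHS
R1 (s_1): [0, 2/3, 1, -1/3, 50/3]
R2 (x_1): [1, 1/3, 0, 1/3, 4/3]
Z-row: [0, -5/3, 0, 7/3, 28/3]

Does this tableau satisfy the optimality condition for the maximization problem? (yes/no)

The Z-row has a negative entry -5/3 in column x_2, so it is not optimal.

no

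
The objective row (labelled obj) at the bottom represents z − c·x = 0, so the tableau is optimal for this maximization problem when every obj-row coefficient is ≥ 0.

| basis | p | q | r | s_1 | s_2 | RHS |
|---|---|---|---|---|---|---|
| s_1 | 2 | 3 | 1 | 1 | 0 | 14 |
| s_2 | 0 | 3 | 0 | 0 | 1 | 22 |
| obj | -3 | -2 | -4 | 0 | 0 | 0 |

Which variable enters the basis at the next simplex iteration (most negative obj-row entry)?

r

Negative obj-row entries: p: -3, q: -2, r: -4.
The most negative is -4 in column r, so r enters.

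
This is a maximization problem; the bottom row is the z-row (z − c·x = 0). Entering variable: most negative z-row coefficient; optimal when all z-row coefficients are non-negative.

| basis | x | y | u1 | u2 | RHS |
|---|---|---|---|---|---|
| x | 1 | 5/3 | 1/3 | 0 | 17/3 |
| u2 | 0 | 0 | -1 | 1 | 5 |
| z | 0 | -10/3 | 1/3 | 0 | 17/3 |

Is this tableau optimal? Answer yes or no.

The z-row has a negative entry -10/3 in column y, so it is not optimal.

no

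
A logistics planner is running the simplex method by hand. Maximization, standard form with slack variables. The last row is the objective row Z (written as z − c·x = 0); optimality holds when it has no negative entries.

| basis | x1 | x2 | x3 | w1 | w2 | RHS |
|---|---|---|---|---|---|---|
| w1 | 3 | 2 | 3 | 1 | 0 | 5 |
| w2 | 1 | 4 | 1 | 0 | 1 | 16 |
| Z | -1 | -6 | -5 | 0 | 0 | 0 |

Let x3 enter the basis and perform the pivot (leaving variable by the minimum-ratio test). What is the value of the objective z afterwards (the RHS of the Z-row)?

Ratio test on column x3 — row 1: 5/3 = 5/3; row 2: 16/1 = 16. Minimum is 5/3 at row 1 (w1 leaves); pivot element 3.
Pivot on row 1; the Z-row RHS becomes 0 − (-5)·(5/3) = 25/3.

25/3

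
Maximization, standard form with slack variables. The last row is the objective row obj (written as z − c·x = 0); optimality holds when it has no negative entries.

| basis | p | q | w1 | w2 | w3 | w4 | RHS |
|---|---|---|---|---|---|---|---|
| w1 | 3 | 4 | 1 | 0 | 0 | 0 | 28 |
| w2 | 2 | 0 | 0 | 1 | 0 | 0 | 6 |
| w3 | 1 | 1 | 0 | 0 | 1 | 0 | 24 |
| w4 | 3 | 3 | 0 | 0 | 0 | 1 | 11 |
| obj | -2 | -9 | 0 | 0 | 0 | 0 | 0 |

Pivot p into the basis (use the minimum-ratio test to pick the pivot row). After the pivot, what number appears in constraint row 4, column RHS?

2

Ratio test on column p — row 1: 28/3 = 28/3; row 2: 6/2 = 3; row 3: 24/1 = 24; row 4: 11/3 = 11/3. Minimum is 3 at row 2 (w2 leaves); pivot element 2.
Divide row 2 by 2; eliminate column p from the other rows.
Row 4 update in column RHS: 11 − 3·3 = 2.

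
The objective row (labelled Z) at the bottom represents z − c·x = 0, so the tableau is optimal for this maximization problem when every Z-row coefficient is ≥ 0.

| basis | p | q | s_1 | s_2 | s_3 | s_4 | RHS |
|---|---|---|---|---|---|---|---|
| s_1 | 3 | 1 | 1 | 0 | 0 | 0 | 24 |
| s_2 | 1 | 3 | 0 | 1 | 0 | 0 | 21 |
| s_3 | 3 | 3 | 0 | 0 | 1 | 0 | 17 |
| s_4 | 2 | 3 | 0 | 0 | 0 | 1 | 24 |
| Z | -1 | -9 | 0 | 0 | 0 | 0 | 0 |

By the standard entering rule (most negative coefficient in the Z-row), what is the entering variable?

Negative Z-row entries: p: -1, q: -9.
The most negative is -9 in column q, so q enters.

q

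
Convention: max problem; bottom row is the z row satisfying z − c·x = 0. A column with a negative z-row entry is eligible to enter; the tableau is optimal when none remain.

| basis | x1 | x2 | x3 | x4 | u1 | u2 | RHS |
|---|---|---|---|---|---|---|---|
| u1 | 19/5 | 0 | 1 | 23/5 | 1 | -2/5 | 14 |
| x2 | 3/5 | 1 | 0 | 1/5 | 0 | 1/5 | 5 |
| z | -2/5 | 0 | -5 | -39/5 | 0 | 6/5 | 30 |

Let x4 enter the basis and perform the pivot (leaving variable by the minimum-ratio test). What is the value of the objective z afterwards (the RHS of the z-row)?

Ratio test on column x4 — row 1: 14/(23/5) = 70/23; row 2: 5/(1/5) = 25. Minimum is 70/23 at row 1 (u1 leaves); pivot element 23/5.
Pivot on row 1; the z-row RHS becomes 30 − (-39/5)·(70/23) = 1236/23.

1236/23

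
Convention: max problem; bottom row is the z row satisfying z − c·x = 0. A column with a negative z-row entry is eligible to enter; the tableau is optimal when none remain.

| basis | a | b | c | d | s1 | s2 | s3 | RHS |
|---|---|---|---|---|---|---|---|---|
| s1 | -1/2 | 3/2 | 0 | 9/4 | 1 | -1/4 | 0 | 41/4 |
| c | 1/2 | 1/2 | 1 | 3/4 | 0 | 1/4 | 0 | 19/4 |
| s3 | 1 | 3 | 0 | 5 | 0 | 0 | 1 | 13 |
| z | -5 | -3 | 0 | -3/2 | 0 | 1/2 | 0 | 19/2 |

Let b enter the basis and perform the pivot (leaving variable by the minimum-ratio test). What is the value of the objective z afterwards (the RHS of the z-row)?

45/2

Ratio test on column b — row 1: (41/4)/(3/2) = 41/6; row 2: (19/4)/(1/2) = 19/2; row 3: 13/3 = 13/3. Minimum is 13/3 at row 3 (s3 leaves); pivot element 3.
Pivot on row 3; the z-row RHS becomes 19/2 − (-3)·(13/3) = 45/2.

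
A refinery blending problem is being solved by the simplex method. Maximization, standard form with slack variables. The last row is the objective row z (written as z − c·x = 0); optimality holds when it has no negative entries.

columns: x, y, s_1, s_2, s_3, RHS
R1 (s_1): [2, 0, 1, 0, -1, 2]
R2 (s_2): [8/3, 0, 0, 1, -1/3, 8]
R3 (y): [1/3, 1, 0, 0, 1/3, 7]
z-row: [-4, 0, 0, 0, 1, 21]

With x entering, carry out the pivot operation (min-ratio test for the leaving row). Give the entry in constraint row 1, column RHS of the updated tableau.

Ratio test on column x — row 1: 2/2 = 1; row 2: 8/(8/3) = 3; row 3: 7/(1/3) = 21. Minimum is 1 at row 1 (s_1 leaves); pivot element 2.
Divide row 1 by 2; eliminate column x from the other rows.
In the new row 1, the RHS entry is the old entry divided by the pivot: 2/2 = 1.

1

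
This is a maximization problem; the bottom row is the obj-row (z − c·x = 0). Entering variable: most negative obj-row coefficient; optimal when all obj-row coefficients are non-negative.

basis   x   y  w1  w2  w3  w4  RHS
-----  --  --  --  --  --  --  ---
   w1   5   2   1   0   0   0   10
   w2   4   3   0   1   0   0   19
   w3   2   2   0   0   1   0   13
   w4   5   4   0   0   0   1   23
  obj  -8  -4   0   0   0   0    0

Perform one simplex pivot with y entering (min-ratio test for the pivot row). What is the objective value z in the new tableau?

Ratio test on column y — row 1: 10/2 = 5; row 2: 19/3 = 19/3; row 3: 13/2 = 13/2; row 4: 23/4 = 23/4. Minimum is 5 at row 1 (w1 leaves); pivot element 2.
Pivot on row 1; the obj-row RHS becomes 0 − (-4)·5 = 20.

20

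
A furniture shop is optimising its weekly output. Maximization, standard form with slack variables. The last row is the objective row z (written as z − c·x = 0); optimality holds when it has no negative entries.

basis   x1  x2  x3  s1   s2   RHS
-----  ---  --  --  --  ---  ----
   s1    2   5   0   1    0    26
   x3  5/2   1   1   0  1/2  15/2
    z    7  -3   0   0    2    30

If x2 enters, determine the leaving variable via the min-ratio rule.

s1

Column x2 entries and ratios — s1: 26/5 = 26/5; x3: (15/2)/1 = 15/2.
Smallest ratio is 26/5 in the row of s1, so s1 leaves.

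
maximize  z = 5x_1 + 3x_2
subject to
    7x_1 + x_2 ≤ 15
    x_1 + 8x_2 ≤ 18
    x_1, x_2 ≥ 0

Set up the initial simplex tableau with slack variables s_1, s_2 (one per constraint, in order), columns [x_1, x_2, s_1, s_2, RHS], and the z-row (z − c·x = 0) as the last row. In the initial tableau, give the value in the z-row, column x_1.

-5

The z-row carries the negated objective coefficients: the x_1 entry is -5.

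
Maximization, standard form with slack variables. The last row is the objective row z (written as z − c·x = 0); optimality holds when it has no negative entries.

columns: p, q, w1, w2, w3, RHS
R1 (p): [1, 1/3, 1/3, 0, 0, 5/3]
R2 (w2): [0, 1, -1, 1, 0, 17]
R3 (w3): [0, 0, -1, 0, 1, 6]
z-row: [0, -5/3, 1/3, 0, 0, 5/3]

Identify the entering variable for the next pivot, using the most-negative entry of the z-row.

q

Negative z-row entries: q: -5/3.
The most negative is -5/3 in column q, so q enters.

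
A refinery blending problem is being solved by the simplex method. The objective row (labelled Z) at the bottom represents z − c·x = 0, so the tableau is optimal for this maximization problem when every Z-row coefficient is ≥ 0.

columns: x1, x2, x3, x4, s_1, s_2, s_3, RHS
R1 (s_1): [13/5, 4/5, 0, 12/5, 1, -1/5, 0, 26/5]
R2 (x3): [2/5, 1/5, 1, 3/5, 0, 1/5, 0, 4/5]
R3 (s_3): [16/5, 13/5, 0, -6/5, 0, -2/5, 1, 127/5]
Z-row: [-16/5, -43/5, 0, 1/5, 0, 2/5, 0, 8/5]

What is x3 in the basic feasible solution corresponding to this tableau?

x3 is basic (row 2); its value is the RHS of that row, 4/5.

4/5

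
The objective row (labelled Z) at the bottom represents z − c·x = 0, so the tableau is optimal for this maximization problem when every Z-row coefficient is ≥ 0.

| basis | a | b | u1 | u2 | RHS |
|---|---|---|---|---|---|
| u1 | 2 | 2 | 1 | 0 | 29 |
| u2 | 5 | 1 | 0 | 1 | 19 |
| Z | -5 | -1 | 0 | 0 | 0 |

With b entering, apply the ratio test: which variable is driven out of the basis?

Column b entries and ratios — u1: 29/2 = 29/2; u2: 19/1 = 19.
Smallest ratio is 29/2 in the row of u1, so u1 leaves.

u1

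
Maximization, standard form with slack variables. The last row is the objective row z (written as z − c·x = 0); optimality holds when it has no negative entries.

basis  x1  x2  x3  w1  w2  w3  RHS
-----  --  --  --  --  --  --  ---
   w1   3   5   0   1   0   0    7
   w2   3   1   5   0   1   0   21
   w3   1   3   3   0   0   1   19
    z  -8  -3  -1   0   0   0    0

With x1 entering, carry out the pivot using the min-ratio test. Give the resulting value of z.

56/3

Ratio test on column x1 — row 1: 7/3 = 7/3; row 2: 21/3 = 7; row 3: 19/1 = 19. Minimum is 7/3 at row 1 (w1 leaves); pivot element 3.
Pivot on row 1; the z-row RHS becomes 0 − (-8)·(7/3) = 56/3.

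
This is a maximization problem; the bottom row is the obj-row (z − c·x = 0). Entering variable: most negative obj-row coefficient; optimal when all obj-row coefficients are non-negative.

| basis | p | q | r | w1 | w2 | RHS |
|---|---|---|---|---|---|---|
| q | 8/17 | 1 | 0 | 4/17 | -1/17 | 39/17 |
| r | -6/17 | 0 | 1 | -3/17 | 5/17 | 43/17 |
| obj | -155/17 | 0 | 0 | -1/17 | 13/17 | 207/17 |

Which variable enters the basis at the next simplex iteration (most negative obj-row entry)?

p

Negative obj-row entries: p: -155/17, w1: -1/17.
The most negative is -155/17 in column p, so p enters.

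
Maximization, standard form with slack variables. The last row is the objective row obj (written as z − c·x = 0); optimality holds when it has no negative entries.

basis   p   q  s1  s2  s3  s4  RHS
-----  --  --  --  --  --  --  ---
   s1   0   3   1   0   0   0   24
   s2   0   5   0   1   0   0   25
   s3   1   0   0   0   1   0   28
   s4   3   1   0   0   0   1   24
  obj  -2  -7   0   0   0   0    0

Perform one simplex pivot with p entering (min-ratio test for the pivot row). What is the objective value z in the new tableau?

Ratio test on column p — row 1: entry 0 ≤ 0; row 2: entry 0 ≤ 0; row 3: 28/1 = 28; row 4: 24/3 = 8. Minimum is 8 at row 4 (s4 leaves); pivot element 3.
Pivot on row 4; the obj-row RHS becomes 0 − (-2)·8 = 16.

16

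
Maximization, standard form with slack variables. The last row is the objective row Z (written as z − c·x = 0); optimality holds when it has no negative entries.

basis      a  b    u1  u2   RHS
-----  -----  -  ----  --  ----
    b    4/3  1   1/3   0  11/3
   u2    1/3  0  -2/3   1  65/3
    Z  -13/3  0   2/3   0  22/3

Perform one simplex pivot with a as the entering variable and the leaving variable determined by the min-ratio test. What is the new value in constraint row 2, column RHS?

Ratio test on column a — row 1: (11/3)/(4/3) = 11/4; row 2: (65/3)/(1/3) = 65. Minimum is 11/4 at row 1 (b leaves); pivot element 4/3.
Divide row 1 by 4/3; eliminate column a from the other rows.
Row 2 update in column RHS: 65/3 − (1/3)·(11/4) = 83/4.

83/4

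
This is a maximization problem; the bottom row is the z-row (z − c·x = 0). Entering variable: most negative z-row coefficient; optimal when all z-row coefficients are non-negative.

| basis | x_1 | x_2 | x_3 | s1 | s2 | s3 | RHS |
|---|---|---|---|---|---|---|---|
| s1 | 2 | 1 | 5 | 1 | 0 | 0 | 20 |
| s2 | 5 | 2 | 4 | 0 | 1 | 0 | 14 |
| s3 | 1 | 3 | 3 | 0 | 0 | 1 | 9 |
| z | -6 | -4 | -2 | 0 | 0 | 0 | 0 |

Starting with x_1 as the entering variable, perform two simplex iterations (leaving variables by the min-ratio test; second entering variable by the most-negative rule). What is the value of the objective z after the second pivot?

268/13

Ratio test on column x_1 — row 1: 20/2 = 10; row 2: 14/5 = 14/5; row 3: 9/1 = 9. Minimum is 14/5 at row 2 (s2 leaves); pivot element 5.
Pivot on row 2; the z-row RHS becomes 0 − (-6)·(14/5) = 84/5.
Next entering variable (most negative z-row entry -8/5): x_2.
Ratio test on column x_2 — row 1: (72/5)/(1/5) = 72; row 2: (14/5)/(2/5) = 7; row 3: (31/5)/(13/5) = 31/13. Minimum is 31/13 at row 3 (s3 leaves); pivot element 13/5.
After the second pivot the z-row RHS is 84/5 − (-8/5)·(31/13) = 268/13.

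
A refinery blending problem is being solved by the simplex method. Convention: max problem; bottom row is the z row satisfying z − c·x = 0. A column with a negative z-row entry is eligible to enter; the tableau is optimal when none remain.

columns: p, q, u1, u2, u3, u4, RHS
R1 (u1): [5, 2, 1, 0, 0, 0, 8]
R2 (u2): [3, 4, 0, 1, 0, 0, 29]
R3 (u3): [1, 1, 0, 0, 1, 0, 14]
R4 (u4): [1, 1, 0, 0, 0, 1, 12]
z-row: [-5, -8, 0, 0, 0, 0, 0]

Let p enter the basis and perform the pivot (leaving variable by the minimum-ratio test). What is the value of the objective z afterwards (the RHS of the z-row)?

8

Ratio test on column p — row 1: 8/5 = 8/5; row 2: 29/3 = 29/3; row 3: 14/1 = 14; row 4: 12/1 = 12. Minimum is 8/5 at row 1 (u1 leaves); pivot element 5.
Pivot on row 1; the z-row RHS becomes 0 − (-5)·(8/5) = 8.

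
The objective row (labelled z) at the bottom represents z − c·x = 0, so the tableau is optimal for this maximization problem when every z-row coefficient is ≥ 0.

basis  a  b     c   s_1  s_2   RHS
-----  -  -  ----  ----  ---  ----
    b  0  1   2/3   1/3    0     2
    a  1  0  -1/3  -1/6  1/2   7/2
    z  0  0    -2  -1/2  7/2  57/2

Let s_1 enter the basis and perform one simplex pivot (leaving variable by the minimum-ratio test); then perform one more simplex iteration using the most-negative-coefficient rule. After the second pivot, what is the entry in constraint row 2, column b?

Ratio test on column s_1 — row 1: 2/(1/3) = 6; row 2: entry -1/6 ≤ 0. Minimum is 6 at row 1 (b leaves); pivot element 1/3.
Divide row 1 by 1/3; eliminate column s_1 from the other rows.
Second iteration: most negative z-row entry is -1 in column c, so c enters.
Ratio test on column c — row 1: 6/2 = 3; row 2: entry 0 ≤ 0. Minimum is 3 at row 1 (s_1 leaves); pivot element 2.
Divide row 1 by 2; eliminate column c from the other rows.
After both pivots, the entry at constraint row 2, column b is 1/2.

1/2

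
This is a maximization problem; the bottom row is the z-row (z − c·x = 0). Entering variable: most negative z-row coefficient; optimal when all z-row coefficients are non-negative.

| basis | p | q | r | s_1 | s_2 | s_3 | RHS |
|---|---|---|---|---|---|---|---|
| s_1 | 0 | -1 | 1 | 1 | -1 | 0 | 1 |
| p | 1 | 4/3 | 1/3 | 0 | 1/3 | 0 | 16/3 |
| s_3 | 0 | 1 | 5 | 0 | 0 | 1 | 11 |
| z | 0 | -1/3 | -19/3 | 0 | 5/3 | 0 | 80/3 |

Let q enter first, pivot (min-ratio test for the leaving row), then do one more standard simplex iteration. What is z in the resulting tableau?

707/19

Ratio test on column q — row 1: entry -1 ≤ 0; row 2: (16/3)/(4/3) = 4; row 3: 11/1 = 11. Minimum is 4 at row 2 (p leaves); pivot element 4/3.
Pivot on row 2; the z-row RHS becomes 80/3 − (-1/3)·4 = 28.
Next entering variable (most negative z-row entry -25/4): r.
Ratio test on column r — row 1: 5/(5/4) = 4; row 2: 4/(1/4) = 16; row 3: 7/(19/4) = 28/19. Minimum is 28/19 at row 3 (s_3 leaves); pivot element 19/4.
After the second pivot the z-row RHS is 28 − (-25/4)·(28/19) = 707/19.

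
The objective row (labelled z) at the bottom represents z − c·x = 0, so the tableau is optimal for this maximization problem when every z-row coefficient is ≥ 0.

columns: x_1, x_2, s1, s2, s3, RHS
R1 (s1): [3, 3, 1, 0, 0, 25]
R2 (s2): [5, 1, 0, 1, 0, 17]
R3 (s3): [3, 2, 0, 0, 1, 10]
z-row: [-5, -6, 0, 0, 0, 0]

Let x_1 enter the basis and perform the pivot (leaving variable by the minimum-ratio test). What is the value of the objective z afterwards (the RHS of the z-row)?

Ratio test on column x_1 — row 1: 25/3 = 25/3; row 2: 17/5 = 17/5; row 3: 10/3 = 10/3. Minimum is 10/3 at row 3 (s3 leaves); pivot element 3.
Pivot on row 3; the z-row RHS becomes 0 − (-5)·(10/3) = 50/3.

50/3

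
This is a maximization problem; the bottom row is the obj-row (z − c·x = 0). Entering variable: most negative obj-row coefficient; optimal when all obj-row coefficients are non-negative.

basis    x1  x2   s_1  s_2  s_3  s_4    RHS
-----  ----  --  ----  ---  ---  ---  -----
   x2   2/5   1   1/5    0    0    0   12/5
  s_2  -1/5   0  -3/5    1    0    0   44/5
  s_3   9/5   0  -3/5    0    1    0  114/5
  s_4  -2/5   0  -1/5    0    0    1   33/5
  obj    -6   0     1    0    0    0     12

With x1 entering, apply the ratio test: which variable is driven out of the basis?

x2

Column x1 entries and ratios — x2: (12/5)/(2/5) = 6; s_2: -1/5 ≤ 0, skip; s_3: (114/5)/(9/5) = 38/3; s_4: -2/5 ≤ 0, skip.
Smallest ratio is 6 in the row of x2, so x2 leaves.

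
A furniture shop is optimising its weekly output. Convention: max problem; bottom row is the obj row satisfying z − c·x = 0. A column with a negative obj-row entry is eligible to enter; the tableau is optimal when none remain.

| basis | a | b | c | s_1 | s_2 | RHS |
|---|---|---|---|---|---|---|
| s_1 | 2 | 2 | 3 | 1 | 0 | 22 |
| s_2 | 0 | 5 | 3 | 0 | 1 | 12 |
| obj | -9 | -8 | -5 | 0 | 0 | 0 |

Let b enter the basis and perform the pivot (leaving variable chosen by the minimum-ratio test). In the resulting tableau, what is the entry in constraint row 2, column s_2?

Ratio test on column b — row 1: 22/2 = 11; row 2: 12/5 = 12/5. Minimum is 12/5 at row 2 (s_2 leaves); pivot element 5.
Divide row 2 by 5; eliminate column b from the other rows.
In the new row 2, the s_2 entry is the old entry divided by the pivot: 1/5 = 1/5.

1/5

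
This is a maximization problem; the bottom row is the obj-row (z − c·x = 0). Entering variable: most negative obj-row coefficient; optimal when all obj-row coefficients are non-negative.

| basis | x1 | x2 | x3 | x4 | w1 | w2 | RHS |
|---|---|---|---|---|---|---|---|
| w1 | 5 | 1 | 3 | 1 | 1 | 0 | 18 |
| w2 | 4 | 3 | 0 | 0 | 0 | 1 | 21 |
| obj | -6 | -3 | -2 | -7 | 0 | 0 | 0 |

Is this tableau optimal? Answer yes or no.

no

The obj-row has a negative entry -7 in column x4, so it is not optimal.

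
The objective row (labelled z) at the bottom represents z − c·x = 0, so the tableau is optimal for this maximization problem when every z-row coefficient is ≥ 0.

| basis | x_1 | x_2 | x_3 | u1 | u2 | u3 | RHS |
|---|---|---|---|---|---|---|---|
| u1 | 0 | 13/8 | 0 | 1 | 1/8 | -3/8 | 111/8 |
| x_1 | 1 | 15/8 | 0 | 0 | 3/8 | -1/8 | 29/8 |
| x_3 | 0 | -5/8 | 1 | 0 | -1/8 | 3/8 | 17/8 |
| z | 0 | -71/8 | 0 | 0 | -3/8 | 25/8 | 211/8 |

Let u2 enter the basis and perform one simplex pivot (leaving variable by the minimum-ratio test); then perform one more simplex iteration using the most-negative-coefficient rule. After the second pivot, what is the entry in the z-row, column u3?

Ratio test on column u2 — row 1: (111/8)/(1/8) = 111; row 2: (29/8)/(3/8) = 29/3; row 3: entry -1/8 ≤ 0. Minimum is 29/3 at row 2 (x_1 leaves); pivot element 3/8.
Divide row 2 by 3/8; eliminate column u2 from the other rows.
Second iteration: most negative z-row entry is -7 in column x_2, so x_2 enters.
Ratio test on column x_2 — row 1: (38/3)/1 = 38/3; row 2: (29/3)/5 = 29/15; row 3: entry 0 ≤ 0. Minimum is 29/15 at row 2 (u2 leaves); pivot element 5.
Divide row 2 by 5; eliminate column x_2 from the other rows.
After both pivots, the entry at the z-row, column u3 is 38/15.

38/15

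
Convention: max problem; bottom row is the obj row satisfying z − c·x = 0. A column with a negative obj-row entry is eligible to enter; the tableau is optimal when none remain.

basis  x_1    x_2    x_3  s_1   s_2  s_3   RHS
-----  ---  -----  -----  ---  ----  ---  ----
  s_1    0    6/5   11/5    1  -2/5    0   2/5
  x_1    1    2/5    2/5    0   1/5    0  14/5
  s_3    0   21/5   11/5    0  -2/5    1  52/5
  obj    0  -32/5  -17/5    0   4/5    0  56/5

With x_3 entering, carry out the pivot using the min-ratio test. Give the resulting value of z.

Ratio test on column x_3 — row 1: (2/5)/(11/5) = 2/11; row 2: (14/5)/(2/5) = 7; row 3: (52/5)/(11/5) = 52/11. Minimum is 2/11 at row 1 (s_1 leaves); pivot element 11/5.
Pivot on row 1; the obj-row RHS becomes 56/5 − (-17/5)·(2/11) = 130/11.

130/11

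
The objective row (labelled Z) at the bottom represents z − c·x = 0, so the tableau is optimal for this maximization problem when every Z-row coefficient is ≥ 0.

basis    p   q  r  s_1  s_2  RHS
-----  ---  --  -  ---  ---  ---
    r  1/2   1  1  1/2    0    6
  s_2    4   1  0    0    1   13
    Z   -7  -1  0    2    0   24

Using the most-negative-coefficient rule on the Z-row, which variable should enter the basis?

p

Negative Z-row entries: p: -7, q: -1.
The most negative is -7 in column p, so p enters.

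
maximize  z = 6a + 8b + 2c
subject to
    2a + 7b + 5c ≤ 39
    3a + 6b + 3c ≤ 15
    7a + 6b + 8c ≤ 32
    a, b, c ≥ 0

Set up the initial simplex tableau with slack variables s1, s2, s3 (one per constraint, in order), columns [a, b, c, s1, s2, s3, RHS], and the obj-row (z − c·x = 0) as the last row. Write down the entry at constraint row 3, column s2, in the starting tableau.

0

Slack s2 belongs to constraint 2; its column is the unit vector e_2, so the entry in row 3 is 0.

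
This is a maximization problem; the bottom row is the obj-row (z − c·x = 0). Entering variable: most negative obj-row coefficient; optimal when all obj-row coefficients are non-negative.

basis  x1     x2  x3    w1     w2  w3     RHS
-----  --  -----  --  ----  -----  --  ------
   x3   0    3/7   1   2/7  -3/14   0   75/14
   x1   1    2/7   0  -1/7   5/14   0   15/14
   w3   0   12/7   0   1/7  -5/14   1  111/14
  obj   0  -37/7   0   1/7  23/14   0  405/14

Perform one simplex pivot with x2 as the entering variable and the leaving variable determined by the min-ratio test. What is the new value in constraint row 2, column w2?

5/4

Ratio test on column x2 — row 1: (75/14)/(3/7) = 25/2; row 2: (15/14)/(2/7) = 15/4; row 3: (111/14)/(12/7) = 37/8. Minimum is 15/4 at row 2 (x1 leaves); pivot element 2/7.
Divide row 2 by 2/7; eliminate column x2 from the other rows.
In the new row 2, the w2 entry is the old entry divided by the pivot: (5/14)/(2/7) = 5/4.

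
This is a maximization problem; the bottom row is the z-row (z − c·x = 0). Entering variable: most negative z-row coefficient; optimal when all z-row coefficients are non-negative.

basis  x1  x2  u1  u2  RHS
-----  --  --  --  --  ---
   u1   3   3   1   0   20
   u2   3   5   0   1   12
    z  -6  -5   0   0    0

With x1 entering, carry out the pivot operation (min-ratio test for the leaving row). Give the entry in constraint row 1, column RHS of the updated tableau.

8

Ratio test on column x1 — row 1: 20/3 = 20/3; row 2: 12/3 = 4. Minimum is 4 at row 2 (u2 leaves); pivot element 3.
Divide row 2 by 3; eliminate column x1 from the other rows.
Row 1 update in column RHS: 20 − 3·4 = 8.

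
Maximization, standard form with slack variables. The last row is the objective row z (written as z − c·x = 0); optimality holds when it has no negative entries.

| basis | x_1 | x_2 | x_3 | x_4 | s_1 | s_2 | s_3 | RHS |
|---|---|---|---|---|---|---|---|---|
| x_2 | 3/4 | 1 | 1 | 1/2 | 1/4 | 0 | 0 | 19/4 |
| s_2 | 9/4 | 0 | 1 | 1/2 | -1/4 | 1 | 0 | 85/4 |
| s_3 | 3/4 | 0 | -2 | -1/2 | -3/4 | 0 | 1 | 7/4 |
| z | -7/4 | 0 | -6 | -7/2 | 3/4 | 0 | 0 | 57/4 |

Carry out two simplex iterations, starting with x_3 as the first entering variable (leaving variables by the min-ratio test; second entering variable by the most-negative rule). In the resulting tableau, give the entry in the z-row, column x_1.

7/2

Ratio test on column x_3 — row 1: (19/4)/1 = 19/4; row 2: (85/4)/1 = 85/4; row 3: entry -2 ≤ 0. Minimum is 19/4 at row 1 (x_2 leaves); pivot element 1.
Divide row 1 by 1; eliminate column x_3 from the other rows.
Second iteration: most negative z-row entry is -1/2 in column x_4, so x_4 enters.
Ratio test on column x_4 — row 1: (19/4)/(1/2) = 19/2; row 2: entry 0 ≤ 0; row 3: (45/4)/(1/2) = 45/2. Minimum is 19/2 at row 1 (x_3 leaves); pivot element 1/2.
Divide row 1 by 1/2; eliminate column x_4 from the other rows.
After both pivots, the entry at the z-row, column x_1 is 7/2.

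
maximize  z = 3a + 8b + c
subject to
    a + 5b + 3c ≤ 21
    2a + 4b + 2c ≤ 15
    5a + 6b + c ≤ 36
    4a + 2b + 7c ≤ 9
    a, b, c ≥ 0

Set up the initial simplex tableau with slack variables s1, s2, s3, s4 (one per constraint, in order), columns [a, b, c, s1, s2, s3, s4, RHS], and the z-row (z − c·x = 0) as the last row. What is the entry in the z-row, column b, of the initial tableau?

-8

The z-row carries the negated objective coefficients: the b entry is -8.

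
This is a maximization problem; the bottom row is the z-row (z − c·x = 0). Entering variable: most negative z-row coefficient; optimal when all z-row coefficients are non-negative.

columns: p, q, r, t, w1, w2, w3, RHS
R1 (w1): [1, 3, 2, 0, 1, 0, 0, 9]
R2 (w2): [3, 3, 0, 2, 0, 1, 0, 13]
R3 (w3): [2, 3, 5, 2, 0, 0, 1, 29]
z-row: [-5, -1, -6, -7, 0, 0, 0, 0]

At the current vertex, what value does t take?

t is not in the basis, so in the current basic feasible solution t = 0.

0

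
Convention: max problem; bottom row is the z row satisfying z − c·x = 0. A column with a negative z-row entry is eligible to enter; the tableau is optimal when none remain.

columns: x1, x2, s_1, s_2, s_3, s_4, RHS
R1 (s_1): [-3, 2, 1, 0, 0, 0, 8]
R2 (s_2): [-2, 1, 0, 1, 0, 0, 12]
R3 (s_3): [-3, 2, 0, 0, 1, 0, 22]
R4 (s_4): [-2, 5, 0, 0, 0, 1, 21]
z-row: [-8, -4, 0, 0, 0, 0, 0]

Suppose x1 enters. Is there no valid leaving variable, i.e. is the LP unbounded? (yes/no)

yes

Every constraint-row entry in column x1 is ≤ 0, so increasing x1 is unbounded.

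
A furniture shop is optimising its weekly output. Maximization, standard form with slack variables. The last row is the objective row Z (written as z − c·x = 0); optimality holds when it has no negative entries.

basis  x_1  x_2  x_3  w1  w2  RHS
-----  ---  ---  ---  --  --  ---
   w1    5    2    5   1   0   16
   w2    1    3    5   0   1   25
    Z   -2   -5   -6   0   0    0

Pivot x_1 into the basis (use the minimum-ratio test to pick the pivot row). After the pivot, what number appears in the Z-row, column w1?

Ratio test on column x_1 — row 1: 16/5 = 16/5; row 2: 25/1 = 25. Minimum is 16/5 at row 1 (w1 leaves); pivot element 5.
Divide row 1 by 5; eliminate column x_1 from the other rows.
Z-row update in column w1: 0 − (-2)·(1/5) = 2/5.

2/5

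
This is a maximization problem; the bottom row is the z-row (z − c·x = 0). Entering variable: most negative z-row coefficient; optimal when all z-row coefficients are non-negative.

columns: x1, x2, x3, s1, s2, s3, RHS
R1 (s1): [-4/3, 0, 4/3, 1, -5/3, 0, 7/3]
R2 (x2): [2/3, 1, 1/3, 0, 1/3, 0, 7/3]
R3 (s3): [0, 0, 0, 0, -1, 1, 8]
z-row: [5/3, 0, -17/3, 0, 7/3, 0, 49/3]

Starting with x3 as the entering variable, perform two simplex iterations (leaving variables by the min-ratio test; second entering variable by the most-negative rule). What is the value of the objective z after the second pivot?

112/3

Ratio test on column x3 — row 1: (7/3)/(4/3) = 7/4; row 2: (7/3)/(1/3) = 7; row 3: entry 0 ≤ 0. Minimum is 7/4 at row 1 (s1 leaves); pivot element 4/3.
Pivot on row 1; the z-row RHS becomes 49/3 − (-17/3)·(7/4) = 105/4.
Next entering variable (most negative z-row entry -19/4): s2.
Ratio test on column s2 — row 1: entry -5/4 ≤ 0; row 2: (7/4)/(3/4) = 7/3; row 3: entry -1 ≤ 0. Minimum is 7/3 at row 2 (x2 leaves); pivot element 3/4.
After the second pivot the z-row RHS is 105/4 − (-19/4)·(7/3) = 112/3.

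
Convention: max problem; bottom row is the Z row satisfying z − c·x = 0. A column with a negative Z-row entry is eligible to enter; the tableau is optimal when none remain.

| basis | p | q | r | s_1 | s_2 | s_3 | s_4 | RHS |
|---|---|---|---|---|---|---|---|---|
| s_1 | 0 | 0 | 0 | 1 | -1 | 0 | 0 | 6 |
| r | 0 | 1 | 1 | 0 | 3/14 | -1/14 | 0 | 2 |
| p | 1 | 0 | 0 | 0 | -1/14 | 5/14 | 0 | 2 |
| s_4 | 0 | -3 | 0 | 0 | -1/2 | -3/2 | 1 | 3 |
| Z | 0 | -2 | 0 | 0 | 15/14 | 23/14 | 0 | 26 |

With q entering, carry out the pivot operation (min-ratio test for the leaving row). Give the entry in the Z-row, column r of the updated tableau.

Ratio test on column q — row 1: entry 0 ≤ 0; row 2: 2/1 = 2; row 3: entry 0 ≤ 0; row 4: entry -3 ≤ 0. Minimum is 2 at row 2 (r leaves); pivot element 1.
Divide row 2 by 1; eliminate column q from the other rows.
Z-row update in column r: 0 − (-2)·1 = 2.

2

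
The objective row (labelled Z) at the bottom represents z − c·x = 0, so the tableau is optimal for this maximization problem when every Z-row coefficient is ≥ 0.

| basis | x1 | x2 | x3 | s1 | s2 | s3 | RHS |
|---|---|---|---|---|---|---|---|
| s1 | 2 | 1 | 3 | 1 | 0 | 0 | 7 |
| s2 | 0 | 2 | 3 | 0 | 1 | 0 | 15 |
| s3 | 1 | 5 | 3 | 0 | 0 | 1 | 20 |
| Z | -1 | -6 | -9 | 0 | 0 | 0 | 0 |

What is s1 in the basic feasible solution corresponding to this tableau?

7

s1 is basic (row 1); its value is the RHS of that row, 7.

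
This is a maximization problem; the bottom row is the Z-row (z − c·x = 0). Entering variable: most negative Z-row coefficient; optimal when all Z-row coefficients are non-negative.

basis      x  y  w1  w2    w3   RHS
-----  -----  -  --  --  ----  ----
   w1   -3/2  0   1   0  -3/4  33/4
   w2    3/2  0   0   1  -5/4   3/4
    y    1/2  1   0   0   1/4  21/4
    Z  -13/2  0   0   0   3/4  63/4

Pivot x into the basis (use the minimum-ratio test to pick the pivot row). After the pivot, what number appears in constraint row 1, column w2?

Ratio test on column x — row 1: entry -3/2 ≤ 0; row 2: (3/4)/(3/2) = 1/2; row 3: (21/4)/(1/2) = 21/2. Minimum is 1/2 at row 2 (w2 leaves); pivot element 3/2.
Divide row 2 by 3/2; eliminate column x from the other rows.
Row 1 update in column w2: 0 − (-3/2)·(2/3) = 1.

1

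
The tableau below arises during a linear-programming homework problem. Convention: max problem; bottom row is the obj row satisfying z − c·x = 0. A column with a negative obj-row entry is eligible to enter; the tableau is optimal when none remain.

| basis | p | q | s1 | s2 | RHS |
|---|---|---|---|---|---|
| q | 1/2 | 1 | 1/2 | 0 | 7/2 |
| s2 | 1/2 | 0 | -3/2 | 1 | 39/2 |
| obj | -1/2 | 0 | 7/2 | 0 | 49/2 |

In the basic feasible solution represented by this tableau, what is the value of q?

7/2

q is basic (row 1); its value is the RHS of that row, 7/2.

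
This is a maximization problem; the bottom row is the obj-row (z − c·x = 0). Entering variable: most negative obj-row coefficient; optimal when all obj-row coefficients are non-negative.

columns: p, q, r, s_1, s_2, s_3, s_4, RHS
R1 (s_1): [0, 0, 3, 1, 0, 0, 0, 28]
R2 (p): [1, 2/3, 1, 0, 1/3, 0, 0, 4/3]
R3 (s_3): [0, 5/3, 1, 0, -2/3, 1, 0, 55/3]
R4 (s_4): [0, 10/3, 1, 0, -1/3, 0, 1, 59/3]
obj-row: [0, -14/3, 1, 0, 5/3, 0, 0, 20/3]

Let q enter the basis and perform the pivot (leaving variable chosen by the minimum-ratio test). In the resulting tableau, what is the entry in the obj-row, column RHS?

Ratio test on column q — row 1: entry 0 ≤ 0; row 2: (4/3)/(2/3) = 2; row 3: (55/3)/(5/3) = 11; row 4: (59/3)/(10/3) = 59/10. Minimum is 2 at row 2 (p leaves); pivot element 2/3.
Divide row 2 by 2/3; eliminate column q from the other rows.
obj-row update in column RHS: 20/3 − (-14/3)·2 = 16.

16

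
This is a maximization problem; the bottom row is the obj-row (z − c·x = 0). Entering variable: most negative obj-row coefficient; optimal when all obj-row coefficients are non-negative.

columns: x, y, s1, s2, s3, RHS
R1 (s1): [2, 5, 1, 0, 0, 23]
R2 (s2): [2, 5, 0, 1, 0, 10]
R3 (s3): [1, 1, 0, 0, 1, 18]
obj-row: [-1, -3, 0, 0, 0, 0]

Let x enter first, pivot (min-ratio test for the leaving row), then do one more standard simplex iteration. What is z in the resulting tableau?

6

Ratio test on column x — row 1: 23/2 = 23/2; row 2: 10/2 = 5; row 3: 18/1 = 18. Minimum is 5 at row 2 (s2 leaves); pivot element 2.
Pivot on row 2; the obj-row RHS becomes 0 − (-1)·5 = 5.
Next entering variable (most negative obj-row entry -1/2): y.
Ratio test on column y — row 1: entry 0 ≤ 0; row 2: 5/(5/2) = 2; row 3: entry -3/2 ≤ 0. Minimum is 2 at row 2 (x leaves); pivot element 5/2.
After the second pivot the obj-row RHS is 5 − (-1/2)·2 = 6.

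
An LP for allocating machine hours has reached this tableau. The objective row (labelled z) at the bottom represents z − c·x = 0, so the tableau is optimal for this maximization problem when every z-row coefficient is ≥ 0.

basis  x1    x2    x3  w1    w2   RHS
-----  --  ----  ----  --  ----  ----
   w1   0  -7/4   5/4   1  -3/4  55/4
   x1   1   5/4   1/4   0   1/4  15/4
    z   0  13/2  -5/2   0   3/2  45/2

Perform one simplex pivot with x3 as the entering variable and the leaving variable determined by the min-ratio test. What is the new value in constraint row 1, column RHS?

Ratio test on column x3 — row 1: (55/4)/(5/4) = 11; row 2: (15/4)/(1/4) = 15. Minimum is 11 at row 1 (w1 leaves); pivot element 5/4.
Divide row 1 by 5/4; eliminate column x3 from the other rows.
In the new row 1, the RHS entry is the old entry divided by the pivot: (55/4)/(5/4) = 11.

11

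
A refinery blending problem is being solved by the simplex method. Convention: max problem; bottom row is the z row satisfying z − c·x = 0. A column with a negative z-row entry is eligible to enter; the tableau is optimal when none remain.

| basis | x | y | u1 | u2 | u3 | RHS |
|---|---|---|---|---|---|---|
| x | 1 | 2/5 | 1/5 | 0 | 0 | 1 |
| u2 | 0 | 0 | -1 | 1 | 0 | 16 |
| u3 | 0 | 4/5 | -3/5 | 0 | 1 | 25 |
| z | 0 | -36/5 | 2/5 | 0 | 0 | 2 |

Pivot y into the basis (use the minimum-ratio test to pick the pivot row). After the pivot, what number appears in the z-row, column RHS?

Ratio test on column y — row 1: 1/(2/5) = 5/2; row 2: entry 0 ≤ 0; row 3: 25/(4/5) = 125/4. Minimum is 5/2 at row 1 (x leaves); pivot element 2/5.
Divide row 1 by 2/5; eliminate column y from the other rows.
z-row update in column RHS: 2 − (-36/5)·(5/2) = 20.

20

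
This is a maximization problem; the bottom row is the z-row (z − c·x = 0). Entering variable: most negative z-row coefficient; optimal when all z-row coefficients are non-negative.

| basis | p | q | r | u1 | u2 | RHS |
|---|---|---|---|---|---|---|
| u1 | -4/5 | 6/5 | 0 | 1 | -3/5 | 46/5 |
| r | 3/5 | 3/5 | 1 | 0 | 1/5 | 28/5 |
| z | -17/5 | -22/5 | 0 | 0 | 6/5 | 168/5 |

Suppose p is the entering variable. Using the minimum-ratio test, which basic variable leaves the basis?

Column p entries and ratios — u1: -4/5 ≤ 0, skip; r: (28/5)/(3/5) = 28/3.
Smallest ratio is 28/3 in the row of r, so r leaves.

r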